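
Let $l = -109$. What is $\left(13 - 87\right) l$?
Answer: $8066$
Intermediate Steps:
$\left(13 - 87\right) l = \left(13 - 87\right) \left(-109\right) = \left(-74\right) \left(-109\right) = 8066$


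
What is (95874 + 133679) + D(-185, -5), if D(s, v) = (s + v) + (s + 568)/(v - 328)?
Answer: 76377496/333 ≈ 2.2936e+5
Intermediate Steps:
D(s, v) = s + v + (568 + s)/(-328 + v) (D(s, v) = (s + v) + (568 + s)/(-328 + v) = s + v + (568 + s)/(-328 + v))
(95874 + 133679) + D(-185, -5) = (95874 + 133679) + (568 + (-5)² - 328*(-5) - 327*(-185) - 185*(-5))/(-328 - 5) = 229553 + (568 + 25 + 1640 + 60495 + 925)/(-333) = 229553 - 1/333*63653 = 229553 - 63653/333 = 76377496/333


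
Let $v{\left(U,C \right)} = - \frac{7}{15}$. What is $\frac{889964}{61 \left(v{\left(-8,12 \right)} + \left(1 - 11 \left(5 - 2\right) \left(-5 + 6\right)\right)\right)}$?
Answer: $- \frac{13349460}{29707} \approx -449.37$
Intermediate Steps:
$v{\left(U,C \right)} = - \frac{7}{15}$ ($v{\left(U,C \right)} = \left(-7\right) \frac{1}{15} = - \frac{7}{15}$)
$\frac{889964}{61 \left(v{\left(-8,12 \right)} + \left(1 - 11 \left(5 - 2\right) \left(-5 + 6\right)\right)\right)} = \frac{889964}{61 \left(- \frac{7}{15} + \left(1 - 11 \left(5 - 2\right) \left(-5 + 6\right)\right)\right)} = \frac{889964}{61 \left(- \frac{7}{15} + \left(1 - 11 \cdot 3 \cdot 1\right)\right)} = \frac{889964}{61 \left(- \frac{7}{15} + \left(1 - 33\right)\right)} = \frac{889964}{61 \left(- \frac{7}{15} - 32\right)} = \frac{889964}{61 \left(- \frac{487}{15}\right)} = \frac{889964}{- \frac{29707}{15}} = 889964 \left(- \frac{15}{29707}\right) = - \frac{13349460}{29707}$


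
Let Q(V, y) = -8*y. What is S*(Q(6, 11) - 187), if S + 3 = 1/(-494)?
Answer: 407825/494 ≈ 825.56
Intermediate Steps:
S = -1483/494 (S = -3 + 1/(-494) = -3 - 1/494 = -1483/494 ≈ -3.0020)
S*(Q(6, 11) - 187) = -1483*(-8*11 - 187)/494 = -1483*(-88 - 187)/494 = -1483/494*(-275) = 407825/494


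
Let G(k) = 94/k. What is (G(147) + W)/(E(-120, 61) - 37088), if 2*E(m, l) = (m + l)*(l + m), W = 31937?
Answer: -9389666/10392165 ≈ -0.90353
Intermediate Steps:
E(m, l) = (l + m)**2/2 (E(m, l) = ((m + l)*(l + m))/2 = ((l + m)*(l + m))/2 = (l + m)**2/2)
(G(147) + W)/(E(-120, 61) - 37088) = (94/147 + 31937)/((61 - 120)**2/2 - 37088) = (94*(1/147) + 31937)/((1/2)*(-59)**2 - 37088) = (94/147 + 31937)/((1/2)*3481 - 37088) = 4694833/(147*(3481/2 - 37088)) = 4694833/(147*(-70695/2)) = (4694833/147)*(-2/70695) = -9389666/10392165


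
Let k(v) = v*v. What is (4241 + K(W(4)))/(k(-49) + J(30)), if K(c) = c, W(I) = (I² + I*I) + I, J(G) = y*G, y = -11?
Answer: 4277/2071 ≈ 2.0652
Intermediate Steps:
J(G) = -11*G
W(I) = I + 2*I² (W(I) = (I² + I²) + I = 2*I² + I = I + 2*I²)
k(v) = v²
(4241 + K(W(4)))/(k(-49) + J(30)) = (4241 + 4*(1 + 2*4))/((-49)² - 11*30) = (4241 + 4*(1 + 8))/(2401 - 330) = (4241 + 4*9)/2071 = (4241 + 36)*(1/2071) = 4277*(1/2071) = 4277/2071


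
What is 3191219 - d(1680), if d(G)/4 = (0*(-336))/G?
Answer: 3191219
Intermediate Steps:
d(G) = 0 (d(G) = 4*((0*(-336))/G) = 4*(0/G) = 4*0 = 0)
3191219 - d(1680) = 3191219 - 1*0 = 3191219 + 0 = 3191219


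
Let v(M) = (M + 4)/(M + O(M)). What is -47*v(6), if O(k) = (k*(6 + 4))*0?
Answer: -235/3 ≈ -78.333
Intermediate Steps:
O(k) = 0 (O(k) = (k*10)*0 = (10*k)*0 = 0)
v(M) = (4 + M)/M (v(M) = (M + 4)/(M + 0) = (4 + M)/M)
-47*v(6) = -47*(4 + 6)/6 = -47*10/6 = -47*5/3 = -235/3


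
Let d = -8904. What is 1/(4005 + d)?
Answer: -1/4899 ≈ -0.00020412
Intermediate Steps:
1/(4005 + d) = 1/(4005 - 8904) = 1/(-4899) = -1/4899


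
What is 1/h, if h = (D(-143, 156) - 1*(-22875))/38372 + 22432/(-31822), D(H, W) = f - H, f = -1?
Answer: -610536892/64156865 ≈ -9.5163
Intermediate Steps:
D(H, W) = -1 - H
h = -64156865/610536892 (h = ((-1 - 1*(-143)) - 1*(-22875))/38372 + 22432/(-31822) = ((-1 + 143) + 22875)*(1/38372) + 22432*(-1/31822) = (142 + 22875)*(1/38372) - 11216/15911 = 23017*(1/38372) - 11216/15911 = 23017/38372 - 11216/15911 = -64156865/610536892 ≈ -0.10508)
1/h = 1/(-64156865/610536892) = -610536892/64156865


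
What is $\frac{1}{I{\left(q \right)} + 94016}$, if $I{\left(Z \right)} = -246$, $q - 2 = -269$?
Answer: $\frac{1}{93770} \approx 1.0664 \cdot 10^{-5}$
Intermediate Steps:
$q = -267$ ($q = 2 - 269 = -267$)
$\frac{1}{I{\left(q \right)} + 94016} = \frac{1}{-246 + 94016} = \frac{1}{93770}$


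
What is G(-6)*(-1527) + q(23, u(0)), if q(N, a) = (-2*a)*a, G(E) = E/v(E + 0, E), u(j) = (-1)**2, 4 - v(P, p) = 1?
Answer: 3052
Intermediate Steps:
v(P, p) = 3 (v(P, p) = 4 - 1*1 = 4 - 1 = 3)
u(j) = 1
G(E) = E/3
q(N, a) = -2*a**2
G(-6)*(-1527) + q(23, u(0)) = ((1/3)*(-6))*(-1527) - 2*1**2 = -2*(-1527) - 2*1 = 3054 - 2 = 3052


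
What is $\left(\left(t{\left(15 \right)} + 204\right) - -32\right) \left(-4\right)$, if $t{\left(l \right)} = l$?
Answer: $-1004$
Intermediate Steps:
$\left(\left(t{\left(15 \right)} + 204\right) - -32\right) \left(-4\right) = \left(\left(15 + 204\right) - -32\right) \left(-4\right) = \left(219 + 32\right) \left(-4\right) = 251 \left(-4\right) = -1004$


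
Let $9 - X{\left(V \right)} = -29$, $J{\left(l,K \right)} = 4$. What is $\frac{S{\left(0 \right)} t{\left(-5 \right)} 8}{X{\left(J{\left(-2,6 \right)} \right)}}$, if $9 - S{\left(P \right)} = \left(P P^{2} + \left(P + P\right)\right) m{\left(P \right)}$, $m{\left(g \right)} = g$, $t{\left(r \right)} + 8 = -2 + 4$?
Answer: $- \frac{216}{19} \approx -11.368$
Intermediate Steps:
$t{\left(r \right)} = -6$ ($t{\left(r \right)} = -8 + \left(-2 + 4\right) = -8 + 2 = -6$)
$X{\left(V \right)} = 38$ ($X{\left(V \right)} = 9 - -29 = 9 + 29 = 38$)
$S{\left(P \right)} = 9 - P \left(P^{3} + 2 P\right)$ ($S{\left(P \right)} = 9 - \left(P P^{2} + \left(P + P\right)\right) P = 9 - \left(P^{3} + 2 P\right) P = 9 - P \left(P^{3} + 2 P\right)$)
$\frac{S{\left(0 \right)} t{\left(-5 \right)} 8}{X{\left(J{\left(-2,6 \right)} \right)}} = \frac{\left(9 - 0^{4} - 2 \cdot 0^{2}\right) \left(-6\right) 8}{38} = \left(9 - 0 - 0\right) \left(-6\right) 8 \cdot \frac{1}{38} = \left(9 + 0 + 0\right) \left(-6\right) 8 \cdot \frac{1}{38} = 9 \left(-6\right) 8 \cdot \frac{1}{38} = \left(-54\right) 8 \cdot \frac{1}{38} = \left(-432\right) \frac{1}{38} = - \frac{216}{19}$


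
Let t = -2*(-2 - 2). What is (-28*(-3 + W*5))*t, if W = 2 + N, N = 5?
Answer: -7168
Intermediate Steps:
W = 7 (W = 2 + 5 = 7)
t = 8 (t = -2*(-4) = 8)
(-28*(-3 + W*5))*t = -28*(-3 + 7*5)*8 = -28*(-3 + 35)*8 = -28*32*8 = -896*8 = -7168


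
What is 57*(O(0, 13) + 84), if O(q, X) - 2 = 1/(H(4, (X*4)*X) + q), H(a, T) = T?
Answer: 3313809/676 ≈ 4902.1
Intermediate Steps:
O(q, X) = 2 + 1/(q + 4*X²) (O(q, X) = 2 + 1/((X*4)*X + q) = 2 + 1/((4*X)*X + q) = 2 + 1/(4*X² + q) = 2 + 1/(q + 4*X²))
57*(O(0, 13) + 84) = 57*((1 + 2*0 + 8*13²)/(0 + 4*13²) + 84) = 57*((1 + 0 + 8*169)/(0 + 4*169) + 84) = 57*((1 + 0 + 1352)/(0 + 676) + 84) = 57*(1353/676 + 84) = 57*(58137/676) = 3313809/676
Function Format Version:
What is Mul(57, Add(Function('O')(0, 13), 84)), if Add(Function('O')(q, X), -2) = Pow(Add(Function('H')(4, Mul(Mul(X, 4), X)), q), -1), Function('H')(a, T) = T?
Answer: Rational(3313809, 676) ≈ 4902.1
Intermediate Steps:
Function('O')(q, X) = Add(2, Pow(Add(q, Mul(4, Pow(X, 2))), -1)) (Function('O')(q, X) = Add(2, Pow(Add(Mul(Mul(X, 4), X), q), -1)) = Add(2, Pow(Add(Mul(Mul(4, X), X), q), -1)) = Add(2, Pow(Add(Mul(4, Pow(X, 2)), q), -1)) = Add(2, Pow(Add(q, Mul(4, Pow(X, 2))), -1)))
Mul(57, Add(Function('O')(0, 13), 84)) = Mul(57, Add(Mul(Pow(Add(0, Mul(4, Pow(13, 2))), -1), Add(1, Mul(2, 0), Mul(8, Pow(13, 2)))), 84)) = Mul(57, Add(Mul(Pow(Add(0, Mul(4, 169)), -1), Add(1, 0, Mul(8, 169))), 84)) = Mul(57, Add(Mul(Pow(Add(0, 676), -1), Add(1, 0, 1352)), 84)) = Mul(57, Add(Mul(Pow(676, -1), 1353), 84)) = Mul(57, Add(Mul(Rational(1, 676), 1353), 84)) = Mul(57, Add(Rational(1353, 676), 84)) = Mul(57, Rational(58137, 676)) = Rational(3313809, 676)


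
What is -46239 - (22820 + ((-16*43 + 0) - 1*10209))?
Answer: -58162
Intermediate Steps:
-46239 - (22820 + ((-16*43 + 0) - 1*10209)) = -46239 - (22820 + ((-688 + 0) - 10209)) = -46239 - (22820 + (-688 - 10209)) = -46239 - (22820 - 10897) = -46239 - 1*11923 = -46239 - 11923 = -58162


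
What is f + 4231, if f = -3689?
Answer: 542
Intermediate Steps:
f + 4231 = -3689 + 4231 = 542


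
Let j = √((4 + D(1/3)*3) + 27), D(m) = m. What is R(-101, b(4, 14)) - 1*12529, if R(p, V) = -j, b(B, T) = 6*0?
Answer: -12529 - 4*√2 ≈ -12535.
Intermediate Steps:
b(B, T) = 0
j = 4*√2 (j = √((4 + 3/3) + 27) = √((4 + (⅓)*3) + 27) = √((4 + 1) + 27) = √(5 + 27) = √32 = 4*√2 ≈ 5.6569)
R(p, V) = -4*√2
R(-101, b(4, 14)) - 1*12529 = -4*√2 - 1*12529 = -4*√2 - 12529 = -12529 - 4*√2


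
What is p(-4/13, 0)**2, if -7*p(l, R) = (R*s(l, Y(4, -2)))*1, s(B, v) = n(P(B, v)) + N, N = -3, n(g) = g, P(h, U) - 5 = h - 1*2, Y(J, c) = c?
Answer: 0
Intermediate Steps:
P(h, U) = 3 + h (P(h, U) = 5 + (h - 1*2) = 5 + (h - 2) = 5 + (-2 + h) = 3 + h)
s(B, v) = B (s(B, v) = (3 + B) - 3 = B)
p(l, R) = -R*l/7
p(-4/13, 0)**2 = (-1/7*0*(-4/13))**2 = 0**2 = 0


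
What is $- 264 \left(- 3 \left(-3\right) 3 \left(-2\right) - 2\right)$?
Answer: $14784$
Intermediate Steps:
$- 264 \left(- 3 \left(-3\right) 3 \left(-2\right) - 2\right) = - 264 \left(- 3 \left(\left(-9\right) \left(-2\right)\right) - 2\right) = - 264 \left(\left(-3\right) 18 - 2\right) = - 264 \left(-54 - 2\right) = \left(-264\right) \left(-56\right) = 14784$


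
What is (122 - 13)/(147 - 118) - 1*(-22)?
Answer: 747/29 ≈ 25.759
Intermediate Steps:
(122 - 13)/(147 - 118) - 1*(-22) = 109/29 + 22 = 747/29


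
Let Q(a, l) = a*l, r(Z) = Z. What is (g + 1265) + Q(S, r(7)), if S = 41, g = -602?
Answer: 950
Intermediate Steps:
(g + 1265) + Q(S, r(7)) = (-602 + 1265) + 41*7 = 663 + 287 = 950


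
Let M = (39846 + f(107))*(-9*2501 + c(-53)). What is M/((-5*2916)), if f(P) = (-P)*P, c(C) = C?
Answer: 320346557/7290 ≈ 43943.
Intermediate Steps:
f(P) = -P²
M = -640693114 (M = (39846 - 1*107²)*(-9*2501 - 53) = (39846 - 1*11449)*(-22509 - 53) = (39846 - 11449)*(-22562) = 28397*(-22562) = -640693114)
M/((-5*2916)) = -640693114/((-5*2916)) = -640693114/(-14580) = -640693114*(-1/14580) = 320346557/7290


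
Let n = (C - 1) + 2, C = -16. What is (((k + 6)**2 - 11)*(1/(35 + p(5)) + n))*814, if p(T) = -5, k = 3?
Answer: -2558402/3 ≈ -8.5280e+5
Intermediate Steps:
n = -15 (n = (-16 - 1) + 2 = -17 + 2 = -15)
(((k + 6)**2 - 11)*(1/(35 + p(5)) + n))*814 = (((3 + 6)**2 - 11)*(1/(35 - 5) - 15))*814 = ((9**2 - 11)*(1/30 - 15))*814 = ((81 - 11)*(1/30 - 15))*814 = (70*(-449/30))*814 = -3143/3*814 = -2558402/3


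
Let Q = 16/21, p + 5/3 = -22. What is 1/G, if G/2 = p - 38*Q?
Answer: -21/2210 ≈ -0.0095023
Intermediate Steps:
p = -71/3 (p = -5/3 - 22 = -71/3 ≈ -23.667)
Q = 16/21 (Q = 16*(1/21) = 16/21 ≈ 0.76190)
G = -2210/21 (G = 2*(-71/3 - 38*16/21) = 2*(-71/3 - 608/21) = 2*(-1105/21) = -2210/21 ≈ -105.24)
1/G = 1/(-2210/21) = -21/2210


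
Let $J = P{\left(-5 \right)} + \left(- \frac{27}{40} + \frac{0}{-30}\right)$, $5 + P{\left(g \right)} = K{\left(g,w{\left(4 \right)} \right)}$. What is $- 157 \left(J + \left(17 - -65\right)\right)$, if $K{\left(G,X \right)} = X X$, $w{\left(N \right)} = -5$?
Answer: $- \frac{636321}{40} \approx -15908.0$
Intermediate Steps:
$K{\left(G,X \right)} = X^{2}$
$P{\left(g \right)} = 20$ ($P{\left(g \right)} = -5 + \left(-5\right)^{2} = -5 + 25 = 20$)
$J = \frac{773}{40}$ ($J = 20 + \left(- \frac{27}{40} + \frac{0}{-30}\right) = 20 + \left(\left(-27\right) \frac{1}{40} + 0 \left(- \frac{1}{30}\right)\right) = 20 + \left(- \frac{27}{40} + 0\right) = 20 - \frac{27}{40} = \frac{773}{40} \approx 19.325$)
$- 157 \left(J + \left(17 - -65\right)\right) = - 157 \left(\frac{773}{40} + \left(17 - -65\right)\right) = - 157 \left(\frac{773}{40} + \left(17 + 65\right)\right) = - 157 \left(\frac{773}{40} + 82\right) = \left(-157\right) \frac{4053}{40} = - \frac{636321}{40}$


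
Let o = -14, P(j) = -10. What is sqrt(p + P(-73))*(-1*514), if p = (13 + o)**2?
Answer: -1542*I ≈ -1542.0*I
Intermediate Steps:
p = 1 (p = (13 - 14)**2 = (-1)**2 = 1)
sqrt(p + P(-73))*(-1*514) = sqrt(1 - 10)*(-1*514) = sqrt(-9)*(-514) = (3*I)*(-514) = -1542*I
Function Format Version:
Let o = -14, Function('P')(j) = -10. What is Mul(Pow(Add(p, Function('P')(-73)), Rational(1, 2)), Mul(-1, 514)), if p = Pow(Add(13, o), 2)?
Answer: Mul(-1542, I) ≈ Mul(-1542.0, I)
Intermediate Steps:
p = 1 (p = Pow(Add(13, -14), 2) = Pow(-1, 2) = 1)
Mul(Pow(Add(p, Function('P')(-73)), Rational(1, 2)), Mul(-1, 514)) = Mul(Pow(Add(1, -10), Rational(1, 2)), Mul(-1, 514)) = Mul(Pow(-9, Rational(1, 2)), -514) = Mul(Mul(3, I), -514) = Mul(-1542, I)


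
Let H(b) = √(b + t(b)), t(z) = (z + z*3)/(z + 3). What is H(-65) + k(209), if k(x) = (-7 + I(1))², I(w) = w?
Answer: 36 + I*√58435/31 ≈ 36.0 + 7.7979*I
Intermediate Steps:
t(z) = 4*z/(3 + z) (t(z) = (z + 3*z)/(3 + z) = (4*z)/(3 + z) = 4*z/(3 + z))
H(b) = √(b + 4*b/(3 + b))
k(x) = 36 (k(x) = (-7 + 1)² = (-6)² = 36)
H(-65) + k(209) = √(-65*(7 - 65)/(3 - 65)) + 36 = √(-65*(-58)/(-62)) + 36 = √(-65*(-1/62)*(-58)) + 36 = √(-1885/31) + 36 = I*√58435/31 + 36 = 36 + I*√58435/31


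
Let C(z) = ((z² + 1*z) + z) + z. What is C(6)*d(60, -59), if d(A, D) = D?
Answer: -3186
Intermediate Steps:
C(z) = z² + 3*z (C(z) = ((z² + z) + z) + z = ((z + z²) + z) + z = (z² + 2*z) + z = z² + 3*z)
C(6)*d(60, -59) = (6*(3 + 6))*(-59) = (6*9)*(-59) = 54*(-59) = -3186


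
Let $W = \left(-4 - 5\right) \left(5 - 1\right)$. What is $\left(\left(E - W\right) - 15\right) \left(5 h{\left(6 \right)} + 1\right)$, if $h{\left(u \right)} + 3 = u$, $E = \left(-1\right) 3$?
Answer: $288$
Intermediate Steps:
$E = -3$
$W = -36$ ($W = \left(-9\right) 4 = -36$)
$h{\left(u \right)} = -3 + u$
$\left(\left(E - W\right) - 15\right) \left(5 h{\left(6 \right)} + 1\right) = \left(\left(-3 - -36\right) - 15\right) \left(5 \left(-3 + 6\right) + 1\right) = \left(\left(-3 + 36\right) - 15\right) \left(5 \cdot 3 + 1\right) = \left(33 - 15\right) \left(15 + 1\right) = 18 \cdot 16 = 288$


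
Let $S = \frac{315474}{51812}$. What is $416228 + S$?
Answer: $\frac{10782960305}{25906} \approx 4.1623 \cdot 10^{5}$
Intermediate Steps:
$S = \frac{157737}{25906}$ ($S = 315474 \cdot \frac{1}{51812} = \frac{157737}{25906} \approx 6.0888$)
$416228 + S = 416228 + \frac{157737}{25906} = \frac{10782960305}{25906}$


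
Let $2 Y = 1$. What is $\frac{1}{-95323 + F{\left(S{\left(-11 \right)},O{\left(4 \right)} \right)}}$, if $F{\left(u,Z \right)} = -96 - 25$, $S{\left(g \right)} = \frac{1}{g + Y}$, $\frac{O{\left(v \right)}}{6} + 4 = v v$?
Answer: $- \frac{1}{95444} \approx -1.0477 \cdot 10^{-5}$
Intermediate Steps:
$Y = \frac{1}{2}$ ($Y = \frac{1}{2} \cdot 1 = \frac{1}{2} \approx 0.5$)
$O{\left(v \right)} = -24 + 6 v^{2}$ ($O{\left(v \right)} = -24 + 6 v v = -24 + 6 v^{2}$)
$S{\left(g \right)} = \frac{1}{\frac{1}{2} + g}$ ($S{\left(g \right)} = \frac{1}{g + \frac{1}{2}} = \frac{1}{\frac{1}{2} + g}$)
$F{\left(u,Z \right)} = -121$
$\frac{1}{-95323 + F{\left(S{\left(-11 \right)},O{\left(4 \right)} \right)}} = \frac{1}{-95323 - 121} = \frac{1}{-95444} = - \frac{1}{95444}$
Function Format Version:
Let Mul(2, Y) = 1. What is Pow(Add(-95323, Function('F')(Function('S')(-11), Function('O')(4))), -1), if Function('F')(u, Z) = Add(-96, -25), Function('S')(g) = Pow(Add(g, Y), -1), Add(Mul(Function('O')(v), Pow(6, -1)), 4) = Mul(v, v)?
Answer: Rational(-1, 95444) ≈ -1.0477e-5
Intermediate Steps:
Y = Rational(1, 2) (Y = Mul(Rational(1, 2), 1) = Rational(1, 2) ≈ 0.50000)
Function('O')(v) = Add(-24, Mul(6, Pow(v, 2))) (Function('O')(v) = Add(-24, Mul(6, Mul(v, v))) = Add(-24, Mul(6, Pow(v, 2))))
Function('S')(g) = Pow(Add(Rational(1, 2), g), -1) (Function('S')(g) = Pow(Add(g, Rational(1, 2)), -1) = Pow(Add(Rational(1, 2), g), -1))
Function('F')(u, Z) = -121
Pow(Add(-95323, Function('F')(Function('S')(-11), Function('O')(4))), -1) = Pow(Add(-95323, -121), -1) = Pow(-95444, -1) = Rational(-1, 95444)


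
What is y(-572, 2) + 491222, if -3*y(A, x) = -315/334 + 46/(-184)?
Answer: 984409685/2004 ≈ 4.9122e+5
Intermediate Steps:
y(A, x) = 797/2004 (y(A, x) = -(-315/334 + 46/(-184))/3 = -(-315*1/334 + 46*(-1/184))/3 = -(-315/334 - ¼)/3 = -⅓*(-797/668) = 797/2004)
y(-572, 2) + 491222 = 797/2004 + 491222 = 984409685/2004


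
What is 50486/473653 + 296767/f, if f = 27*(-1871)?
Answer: -138014178589/23927528601 ≈ -5.7680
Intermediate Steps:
f = -50517
50486/473653 + 296767/f = 50486/473653 + 296767/(-50517) = 50486*(1/473653) + 296767*(-1/50517) = 50486/473653 - 296767/50517 = -138014178589/23927528601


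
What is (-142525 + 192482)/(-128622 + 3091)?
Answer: -49957/125531 ≈ -0.39797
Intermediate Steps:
(-142525 + 192482)/(-128622 + 3091) = 49957/(-125531) = 49957*(-1/125531) = -49957/125531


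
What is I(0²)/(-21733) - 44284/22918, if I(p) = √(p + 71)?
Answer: -22142/11459 - √71/21733 ≈ -1.9327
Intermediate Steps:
I(p) = √(71 + p)
I(0²)/(-21733) - 44284/22918 = √(71 + 0²)/(-21733) - 44284/22918 = √(71 + 0)*(-1/21733) - 44284*1/22918 = √71*(-1/21733) - 22142/11459 = -√71/21733 - 22142/11459 = -22142/11459 - √71/21733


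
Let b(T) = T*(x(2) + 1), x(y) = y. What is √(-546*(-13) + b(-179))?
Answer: 81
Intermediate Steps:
b(T) = 3*T (b(T) = T*(2 + 1) = T*3 = 3*T)
√(-546*(-13) + b(-179)) = √(-546*(-13) + 3*(-179)) = √(7098 - 537) = √6561 = 81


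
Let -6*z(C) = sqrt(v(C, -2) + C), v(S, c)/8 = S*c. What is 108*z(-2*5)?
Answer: -90*sqrt(6) ≈ -220.45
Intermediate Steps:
v(S, c) = 8*S*c (v(S, c) = 8*(S*c) = 8*S*c)
z(C) = -sqrt(15)*sqrt(-C)/6 (z(C) = -sqrt(8*C*(-2) + C)/6 = -sqrt(-16*C + C)/6 = -sqrt(15)*sqrt(-C)/6)
108*z(-2*5) = 108*(-sqrt(15)*sqrt(-(-2)*5)/6) = 108*(-sqrt(15)*sqrt(-1*(-10))/6) = 108*(-sqrt(15)*sqrt(10)/6) = 108*(-5*sqrt(6)/6) = -90*sqrt(6)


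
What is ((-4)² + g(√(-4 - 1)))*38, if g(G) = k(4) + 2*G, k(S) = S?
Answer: 760 + 76*I*√5 ≈ 760.0 + 169.94*I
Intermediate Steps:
g(G) = 4 + 2*G
((-4)² + g(√(-4 - 1)))*38 = ((-4)² + (4 + 2*√(-4 - 1)))*38 = (16 + (4 + 2*√(-5)))*38 = (16 + (4 + 2*(I*√5)))*38 = (16 + (4 + 2*I*√5))*38 = (20 + 2*I*√5)*38 = 760 + 76*I*√5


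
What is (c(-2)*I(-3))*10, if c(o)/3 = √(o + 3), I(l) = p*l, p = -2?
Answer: 180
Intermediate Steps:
I(l) = -2*l
c(o) = 3*√(3 + o) (c(o) = 3*√(o + 3) = 3*√(3 + o))
(c(-2)*I(-3))*10 = ((3*√(3 - 2))*(-2*(-3)))*10 = ((3*√1)*6)*10 = ((3*1)*6)*10 = (3*6)*10 = 18*10 = 180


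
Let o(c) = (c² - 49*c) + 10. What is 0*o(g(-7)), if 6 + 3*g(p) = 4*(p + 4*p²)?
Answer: 0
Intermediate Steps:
g(p) = -2 + 4*p/3 + 16*p²/3 (g(p) = -2 + (4*(p + 4*p²))/3 = -2 + (4*p + 16*p²)/3 = -2 + (4*p/3 + 16*p²/3) = -2 + 4*p/3 + 16*p²/3)
o(c) = 10 + c² - 49*c
0*o(g(-7)) = 0*(10 + (-2 + (4/3)*(-7) + (16/3)*(-7)²)² - 49*(-2 + (4/3)*(-7) + (16/3)*(-7)²)) = 0*(10 + (-2 - 28/3 + (16/3)*49)² - 49*(-2 - 28/3 + (16/3)*49)) = 0*(10 + (-2 - 28/3 + 784/3)² - 49*(-2 - 28/3 + 784/3)) = 0*(10 + 250² - 49*250) = 0*(10 + 62500 - 12250) = 0*50260 = 0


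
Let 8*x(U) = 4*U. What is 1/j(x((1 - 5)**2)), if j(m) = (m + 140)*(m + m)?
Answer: 1/2368 ≈ 0.00042230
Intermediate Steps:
x(U) = U/2 (x(U) = (4*U)/8 = U/2)
j(m) = 2*m*(140 + m) (j(m) = (140 + m)*(2*m) = 2*m*(140 + m))
1/j(x((1 - 5)**2)) = 1/(2*((1 - 5)**2/2)*(140 + (1 - 5)**2/2)) = 1/(2*((1/2)*(-4)**2)*(140 + (1/2)*(-4)**2)) = 1/(2*((1/2)*16)*(140 + (1/2)*16)) = 1/(2*8*(140 + 8)) = 1/(2*8*148) = 1/2368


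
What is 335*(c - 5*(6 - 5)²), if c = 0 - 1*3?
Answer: -2680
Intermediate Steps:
c = -3 (c = 0 - 3 = -3)
335*(c - 5*(6 - 5)²) = 335*(-3 - 5*(6 - 5)²) = 335*(-3 - 5*1²) = 335*(-3 - 5*1) = 335*(-3 - 5) = 335*(-8) = -2680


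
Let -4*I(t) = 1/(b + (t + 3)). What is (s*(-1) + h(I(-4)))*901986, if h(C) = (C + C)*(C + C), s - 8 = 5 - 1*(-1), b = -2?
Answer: -75616493/6 ≈ -1.2603e+7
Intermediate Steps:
I(t) = -1/(4*(1 + t)) (I(t) = -1/(4*(-2 + (t + 3))) = -1/(4*(-2 + (3 + t))) = -1/(4*(1 + t)))
s = 14 (s = 8 + (5 - 1*(-1)) = 8 + (5 + 1) = 8 + 6 = 14)
h(C) = 4*C² (h(C) = (2*C)*(2*C) = 4*C²)
(s*(-1) + h(I(-4)))*901986 = (14*(-1) + 4*(-1/(4 + 4*(-4)))²)*901986 = (-14 + 4*(-1/(4 - 16))²)*901986 = (-14 + 4*(-1/(-12))²)*901986 = (-14 + 4*(-1*(-1/12))²)*901986 = (-14 + 4*(1/12)²)*901986 = (-14 + 4*(1/144))*901986 = (-14 + 1/36)*901986 = -503/36*901986 = -75616493/6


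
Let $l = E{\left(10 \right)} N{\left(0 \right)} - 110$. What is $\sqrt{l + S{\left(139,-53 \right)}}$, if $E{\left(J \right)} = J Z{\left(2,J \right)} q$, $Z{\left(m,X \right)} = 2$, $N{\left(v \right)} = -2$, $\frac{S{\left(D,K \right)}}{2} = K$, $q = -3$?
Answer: $4 i \sqrt{6} \approx 9.798 i$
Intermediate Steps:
$S{\left(D,K \right)} = 2 K$
$E{\left(J \right)} = - 6 J$ ($E{\left(J \right)} = J 2 \left(-3\right) = 2 J \left(-3\right) = - 6 J$)
$l = 10$ ($l = \left(-6\right) 10 \left(-2\right) - 110 = \left(-60\right) \left(-2\right) - 110 = 120 - 110 = 10$)
$\sqrt{l + S{\left(139,-53 \right)}} = \sqrt{10 + 2 \left(-53\right)} = \sqrt{10 - 106} = \sqrt{-96} = 4 i \sqrt{6}$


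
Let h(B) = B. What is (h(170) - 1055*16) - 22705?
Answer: -39415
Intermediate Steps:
(h(170) - 1055*16) - 22705 = (170 - 1055*16) - 22705 = (170 - 16880) - 22705 = -16710 - 22705 = -39415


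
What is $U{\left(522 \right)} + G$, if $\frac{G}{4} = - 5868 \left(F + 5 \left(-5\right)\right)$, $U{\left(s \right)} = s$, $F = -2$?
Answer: $634266$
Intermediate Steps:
$G = 633744$ ($G = 4 \left(- 5868 \left(-2 + 5 \left(-5\right)\right)\right) = 4 \left(- 5868 \left(-2 - 25\right)\right) = 4 \left(\left(-5868\right) \left(-27\right)\right) = 4 \cdot 158436 = 633744$)
$U{\left(522 \right)} + G = 522 + 633744 = 634266$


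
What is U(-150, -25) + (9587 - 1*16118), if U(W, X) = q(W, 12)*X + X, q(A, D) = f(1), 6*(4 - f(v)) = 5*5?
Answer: -39311/6 ≈ -6551.8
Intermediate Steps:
f(v) = -⅙ (f(v) = 4 - 5*5/6 = 4 - ⅙*25 = 4 - 25/6 = -⅙)
q(A, D) = -⅙
U(W, X) = 5*X/6 (U(W, X) = -X/6 + X = 5*X/6)
U(-150, -25) + (9587 - 1*16118) = (⅚)*(-25) + (9587 - 1*16118) = -125/6 + (9587 - 16118) = -125/6 - 6531 = -39311/6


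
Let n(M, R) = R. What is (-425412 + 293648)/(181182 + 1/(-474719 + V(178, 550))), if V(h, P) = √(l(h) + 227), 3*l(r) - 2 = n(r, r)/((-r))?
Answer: -5380034337917578059900/7397812614987777659593 - 131764*√2046/22193437844963332978779 ≈ -0.72725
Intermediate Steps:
l(r) = ⅓ (l(r) = ⅔ + (r/((-r)))/3 = ⅔ + (r*(-1/r))/3 = ⅔ + (⅓)*(-1) = ⅔ - ⅓ = ⅓)
V(h, P) = √2046/3 (V(h, P) = √(⅓ + 227) = √(682/3) = √2046/3)
(-425412 + 293648)/(181182 + 1/(-474719 + V(178, 550))) = (-425412 + 293648)/(181182 + 1/(-474719 + √2046/3)) = -131764/(181182 + 1/(-474719 + √2046/3))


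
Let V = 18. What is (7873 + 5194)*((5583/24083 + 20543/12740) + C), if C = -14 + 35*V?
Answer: 2477051019196003/306817420 ≈ 8.0734e+6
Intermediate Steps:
C = 616 (C = -14 + 35*18 = -14 + 630 = 616)
(7873 + 5194)*((5583/24083 + 20543/12740) + C) = (7873 + 5194)*((5583/24083 + 20543/12740) + 616) = 13067*((5583*(1/24083) + 20543*(1/12740)) + 616) = 13067*((5583/24083 + 20543/12740) + 616) = 13067*(565864489/306817420 + 616) = 13067*(189565395209/306817420) = 2477051019196003/306817420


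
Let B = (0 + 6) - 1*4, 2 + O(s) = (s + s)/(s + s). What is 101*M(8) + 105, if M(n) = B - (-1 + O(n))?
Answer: 509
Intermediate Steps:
O(s) = -1 (O(s) = -2 + (s + s)/(s + s) = -2 + (2*s)/((2*s)) = -2 + (2*s)*(1/(2*s)) = -2 + 1 = -1)
B = 2 (B = 6 - 4 = 2)
M(n) = 4 (M(n) = 2 - (-1 - 1) = 2 - 1*(-2) = 2 + 2 = 4)
101*M(8) + 105 = 101*4 + 105 = 404 + 105 = 509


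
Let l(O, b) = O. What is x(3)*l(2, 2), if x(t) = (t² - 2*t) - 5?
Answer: -4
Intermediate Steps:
x(t) = -5 + t² - 2*t
x(3)*l(2, 2) = (-5 + 3² - 2*3)*2 = (-5 + 9 - 6)*2 = -2*2 = -4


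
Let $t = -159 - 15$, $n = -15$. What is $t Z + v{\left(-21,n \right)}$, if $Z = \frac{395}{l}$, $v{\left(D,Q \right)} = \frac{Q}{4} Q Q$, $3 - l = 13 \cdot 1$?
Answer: $\frac{24117}{4} \approx 6029.3$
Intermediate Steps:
$l = -10$ ($l = 3 - 13 \cdot 1 = 3 - 13 = -10$)
$v{\left(D,Q \right)} = \frac{Q^{3}}{4}$ ($v{\left(D,Q \right)} = Q \frac{1}{4} Q Q = \frac{Q}{4} Q Q = \frac{Q^{2}}{4} Q = \frac{Q^{3}}{4}$)
$Z = - \frac{79}{2}$ ($Z = \frac{395}{-10} = 395 \left(- \frac{1}{10}\right) = - \frac{79}{2} \approx -39.5$)
$t = -174$
$t Z + v{\left(-21,n \right)} = \left(-174\right) \left(- \frac{79}{2}\right) + \frac{\left(-15\right)^{3}}{4} = 6873 + \frac{1}{4} \left(-3375\right) = 6873 - \frac{3375}{4} = \frac{24117}{4}$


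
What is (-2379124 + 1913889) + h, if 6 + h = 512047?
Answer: 46806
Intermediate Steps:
h = 512041 (h = -6 + 512047 = 512041)
(-2379124 + 1913889) + h = (-2379124 + 1913889) + 512041 = -465235 + 512041 = 46806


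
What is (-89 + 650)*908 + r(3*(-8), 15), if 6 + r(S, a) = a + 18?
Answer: 509415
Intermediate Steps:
r(S, a) = 12 + a (r(S, a) = -6 + (a + 18) = -6 + (18 + a) = 12 + a)
(-89 + 650)*908 + r(3*(-8), 15) = (-89 + 650)*908 + (12 + 15) = 561*908 + 27 = 509388 + 27 = 509415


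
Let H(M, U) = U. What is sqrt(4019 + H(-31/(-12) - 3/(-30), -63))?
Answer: 2*sqrt(989) ≈ 62.897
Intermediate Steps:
sqrt(4019 + H(-31/(-12) - 3/(-30), -63)) = sqrt(4019 - 63) = sqrt(3956) = 2*sqrt(989)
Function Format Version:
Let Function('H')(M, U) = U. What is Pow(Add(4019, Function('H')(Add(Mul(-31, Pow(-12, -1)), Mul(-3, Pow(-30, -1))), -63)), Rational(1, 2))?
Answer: Mul(2, Pow(989, Rational(1, 2))) ≈ 62.897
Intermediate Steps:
Pow(Add(4019, Function('H')(Add(Mul(-31, Pow(-12, -1)), Mul(-3, Pow(-30, -1))), -63)), Rational(1, 2)) = Pow(Add(4019, -63), Rational(1, 2)) = Pow(3956, Rational(1, 2)) = Mul(2, Pow(989, Rational(1, 2)))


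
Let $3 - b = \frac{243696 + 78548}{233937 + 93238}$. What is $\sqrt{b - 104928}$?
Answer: $\frac{i \sqrt{449265705390353}}{65435} \approx 323.92 i$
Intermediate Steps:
$b = \frac{659281}{327175}$ ($b = 3 - \frac{243696 + 78548}{233937 + 93238} = 3 - \frac{322244}{327175} = \frac{659281}{327175} \approx 2.0151$)
$\sqrt{b - 104928} = \sqrt{\frac{659281}{327175} - 104928} = \sqrt{- \frac{34329159119}{327175}} = \frac{i \sqrt{449265705390353}}{65435}$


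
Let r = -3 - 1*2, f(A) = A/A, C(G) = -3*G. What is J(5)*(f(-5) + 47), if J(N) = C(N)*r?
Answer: 3600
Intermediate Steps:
f(A) = 1
r = -5 (r = -3 - 2 = -5)
J(N) = 15*N (J(N) = -3*N*(-5) = 15*N)
J(5)*(f(-5) + 47) = (15*5)*(1 + 47) = 75*48 = 3600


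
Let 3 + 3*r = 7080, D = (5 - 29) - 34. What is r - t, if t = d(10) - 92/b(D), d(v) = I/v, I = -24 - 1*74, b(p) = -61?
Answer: 722024/305 ≈ 2367.3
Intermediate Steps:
D = -58 (D = -24 - 34 = -58)
I = -98 (I = -24 - 74 = -98)
d(v) = -98/v
r = 2359 (r = -1 + (1/3)*7080 = -1 + 2360 = 2359)
t = -2529/305 (t = -98/10 - 92/(-61) = -98*1/10 - 92*(-1/61) = -49/5 + 92/61 = -2529/305 ≈ -8.2918)
r - t = 2359 - 1*(-2529/305) = 2359 + 2529/305 = 722024/305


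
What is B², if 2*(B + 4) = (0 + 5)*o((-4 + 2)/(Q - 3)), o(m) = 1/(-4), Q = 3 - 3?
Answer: 1369/64 ≈ 21.391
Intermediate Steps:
Q = 0
o(m) = -¼
B = -37/8 (B = -4 + ((0 + 5)*(-¼))/2 = -4 + (5*(-¼))/2 = -4 + (½)*(-5/4) = -4 - 5/8 = -37/8 ≈ -4.6250)
B² = (-37/8)² = 1369/64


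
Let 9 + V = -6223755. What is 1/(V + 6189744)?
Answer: -1/34020 ≈ -2.9394e-5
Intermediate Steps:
V = -6223764 (V = -9 - 6223755 = -6223764)
1/(V + 6189744) = 1/(-6223764 + 6189744) = 1/(-34020) = -1/34020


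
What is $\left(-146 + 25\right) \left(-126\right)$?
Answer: $15246$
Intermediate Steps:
$\left(-146 + 25\right) \left(-126\right) = \left(-121\right) \left(-126\right) = 15246$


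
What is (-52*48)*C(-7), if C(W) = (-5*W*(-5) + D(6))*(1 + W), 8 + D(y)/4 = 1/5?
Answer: -15440256/5 ≈ -3.0881e+6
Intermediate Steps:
D(y) = -156/5 (D(y) = -32 + 4/5 = -32 + 4*(⅕) = -32 + ⅘ = -156/5)
C(W) = (1 + W)*(-156/5 + 25*W) (C(W) = (-5*W*(-5) - 156/5)*(1 + W) = (25*W - 156/5)*(1 + W) = (-156/5 + 25*W)*(1 + W) = (1 + W)*(-156/5 + 25*W))
(-52*48)*C(-7) = (-52*48)*(-156/5 + 25*(-7)² - 31/5*(-7)) = -2496*(-156/5 + 25*49 + 217/5) = -2496*(-156/5 + 1225 + 217/5) = -2496*6186/5 = -15440256/5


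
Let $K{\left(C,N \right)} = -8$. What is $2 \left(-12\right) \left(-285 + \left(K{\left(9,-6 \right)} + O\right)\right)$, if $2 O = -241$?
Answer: $9924$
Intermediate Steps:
$O = - \frac{241}{2}$ ($O = \frac{1}{2} \left(-241\right) = - \frac{241}{2} \approx -120.5$)
$2 \left(-12\right) \left(-285 + \left(K{\left(9,-6 \right)} + O\right)\right) = 2 \left(-12\right) \left(-285 - \frac{257}{2}\right) = - 24 \left(-285 - \frac{257}{2}\right) = \left(-24\right) \left(- \frac{827}{2}\right) = 9924$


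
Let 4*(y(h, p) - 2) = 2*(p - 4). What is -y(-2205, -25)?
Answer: 25/2 ≈ 12.500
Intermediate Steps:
y(h, p) = p/2 (y(h, p) = 2 + (2*(p - 4))/4 = 2 + (2*(-4 + p))/4 = 2 + (-8 + 2*p)/4 = 2 + (-2 + p/2) = p/2)
-y(-2205, -25) = -(-25)/2 = -1*(-25/2) = 25/2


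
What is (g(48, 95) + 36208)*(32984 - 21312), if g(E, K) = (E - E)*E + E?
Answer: 423180032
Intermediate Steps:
g(E, K) = E (g(E, K) = 0*E + E = 0 + E = E)
(g(48, 95) + 36208)*(32984 - 21312) = (48 + 36208)*(32984 - 21312) = 36256*11672 = 423180032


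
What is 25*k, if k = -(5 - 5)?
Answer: 0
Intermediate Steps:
k = 0 (k = -1*0 = 0)
25*k = 25*0 = 0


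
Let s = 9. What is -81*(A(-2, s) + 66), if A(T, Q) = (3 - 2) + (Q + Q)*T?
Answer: -2511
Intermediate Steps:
A(T, Q) = 1 + 2*Q*T (A(T, Q) = 1 + (2*Q)*T = 1 + 2*Q*T)
-81*(A(-2, s) + 66) = -81*((1 + 2*9*(-2)) + 66) = -81*((1 - 36) + 66) = -81*(-35 + 66) = -81*31 = -2511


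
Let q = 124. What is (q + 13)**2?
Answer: 18769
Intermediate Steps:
(q + 13)**2 = (124 + 13)**2 = 137**2 = 18769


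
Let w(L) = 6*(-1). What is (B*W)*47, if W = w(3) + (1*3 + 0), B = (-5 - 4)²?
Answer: -11421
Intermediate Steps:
B = 81 (B = (-9)² = 81)
w(L) = -6
W = -3 (W = -6 + (1*3 + 0) = -6 + (3 + 0) = -6 + 3 = -3)
(B*W)*47 = (81*(-3))*47 = -243*47 = -11421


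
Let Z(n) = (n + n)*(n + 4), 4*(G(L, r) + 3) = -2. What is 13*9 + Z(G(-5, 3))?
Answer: 227/2 ≈ 113.50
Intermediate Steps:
G(L, r) = -7/2 (G(L, r) = -3 + (¼)*(-2) = -3 - ½ = -7/2)
Z(n) = 2*n*(4 + n) (Z(n) = (2*n)*(4 + n) = 2*n*(4 + n))
13*9 + Z(G(-5, 3)) = 13*9 + 2*(-7/2)*(4 - 7/2) = 117 + 2*(-7/2)*(½) = 117 - 7/2 = 227/2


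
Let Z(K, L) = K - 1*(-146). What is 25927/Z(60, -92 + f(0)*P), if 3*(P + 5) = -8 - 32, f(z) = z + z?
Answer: 25927/206 ≈ 125.86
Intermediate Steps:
f(z) = 2*z
P = -55/3 (P = -5 + (-8 - 32)/3 = -5 + (⅓)*(-40) = -5 - 40/3 = -55/3 ≈ -18.333)
Z(K, L) = 146 + K (Z(K, L) = K + 146 = 146 + K)
25927/Z(60, -92 + f(0)*P) = 25927/(146 + 60) = 25927/206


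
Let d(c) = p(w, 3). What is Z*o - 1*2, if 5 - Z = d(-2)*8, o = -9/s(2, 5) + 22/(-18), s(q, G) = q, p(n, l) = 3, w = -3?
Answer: 1921/18 ≈ 106.72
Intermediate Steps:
d(c) = 3
o = -103/18 (o = -9/2 + 22/(-18) = -9*½ + 22*(-1/18) = -9/2 - 11/9 = -103/18 ≈ -5.7222)
Z = -19 (Z = 5 - 3*8 = 5 - 1*24 = 5 - 24 = -19)
Z*o - 1*2 = -19*(-103/18) - 1*2 = 1957/18 - 2 = 1921/18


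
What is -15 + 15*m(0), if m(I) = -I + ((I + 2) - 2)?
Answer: -15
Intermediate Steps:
m(I) = 0 (m(I) = -I + ((2 + I) - 2) = -I + I = 0)
-15 + 15*m(0) = -15 + 15*0 = -15 + 0 = -15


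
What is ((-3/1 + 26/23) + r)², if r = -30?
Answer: 537289/529 ≈ 1015.7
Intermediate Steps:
((-3/1 + 26/23) + r)² = ((-3/1 + 26/23) - 30)² = ((-3*1 + 26*(1/23)) - 30)² = ((-3 + 26/23) - 30)² = (-43/23 - 30)² = (-733/23)² = 537289/529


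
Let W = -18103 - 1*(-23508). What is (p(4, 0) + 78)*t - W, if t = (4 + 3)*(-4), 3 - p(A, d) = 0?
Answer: -7673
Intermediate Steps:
p(A, d) = 3 (p(A, d) = 3 - 1*0 = 3 + 0 = 3)
t = -28 (t = 7*(-4) = -28)
W = 5405 (W = -18103 + 23508 = 5405)
(p(4, 0) + 78)*t - W = (3 + 78)*(-28) - 1*5405 = 81*(-28) - 5405 = -2268 - 5405 = -7673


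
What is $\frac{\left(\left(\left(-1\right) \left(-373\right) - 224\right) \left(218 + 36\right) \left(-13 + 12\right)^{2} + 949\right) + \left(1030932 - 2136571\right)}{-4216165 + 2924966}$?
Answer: $\frac{1066844}{1291199} \approx 0.82624$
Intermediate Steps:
$\frac{\left(\left(\left(-1\right) \left(-373\right) - 224\right) \left(218 + 36\right) \left(-13 + 12\right)^{2} + 949\right) + \left(1030932 - 2136571\right)}{-4216165 + 2924966} = \frac{\left(\left(373 - 224\right) 254 \left(-1\right)^{2} + 949\right) - 1105639}{-1291199} = \left(\left(149 \cdot 254 \cdot 1 + 949\right) - 1105639\right) \left(- \frac{1}{1291199}\right) = \left(\left(37846 \cdot 1 + 949\right) - 1105639\right) \left(- \frac{1}{1291199}\right) = \left(\left(37846 + 949\right) - 1105639\right) \left(- \frac{1}{1291199}\right) = \left(38795 - 1105639\right) \left(- \frac{1}{1291199}\right) = \left(-1066844\right) \left(- \frac{1}{1291199}\right) = \frac{1066844}{1291199}$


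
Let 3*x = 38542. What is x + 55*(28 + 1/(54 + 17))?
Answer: 3064667/213 ≈ 14388.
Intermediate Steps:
x = 38542/3 (x = (⅓)*38542 = 38542/3 ≈ 12847.)
x + 55*(28 + 1/(54 + 17)) = 38542/3 + 55*(28 + 1/(54 + 17)) = 38542/3 + 55*(28 + 1/71) = 38542/3 + 55*(1989/71) = 38542/3 + 109395/71 = 3064667/213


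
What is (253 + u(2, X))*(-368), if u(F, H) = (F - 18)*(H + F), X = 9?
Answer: -28336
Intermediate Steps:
u(F, H) = (-18 + F)*(F + H)
(253 + u(2, X))*(-368) = (253 + (2² - 18*2 - 18*9 + 2*9))*(-368) = (253 + (4 - 36 - 162 + 18))*(-368) = (253 - 176)*(-368) = 77*(-368) = -28336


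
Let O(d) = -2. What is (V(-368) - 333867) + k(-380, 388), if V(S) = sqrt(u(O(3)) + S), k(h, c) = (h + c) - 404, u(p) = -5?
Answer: -334263 + I*sqrt(373) ≈ -3.3426e+5 + 19.313*I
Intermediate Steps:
k(h, c) = -404 + c + h (k(h, c) = (c + h) - 404 = -404 + c + h)
V(S) = sqrt(-5 + S)
(V(-368) - 333867) + k(-380, 388) = (sqrt(-5 - 368) - 333867) + (-404 + 388 - 380) = (sqrt(-373) - 333867) - 396 = (I*sqrt(373) - 333867) - 396 = (-333867 + I*sqrt(373)) - 396 = -334263 + I*sqrt(373)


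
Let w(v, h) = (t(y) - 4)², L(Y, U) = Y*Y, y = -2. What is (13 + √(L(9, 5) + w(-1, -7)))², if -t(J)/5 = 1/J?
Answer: 1009/4 + 39*√37 ≈ 489.48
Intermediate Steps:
t(J) = -5/J
L(Y, U) = Y²
w(v, h) = 9/4 (w(v, h) = (-5/(-2) - 4)² = (-5*(-½) - 4)² = (5/2 - 4)² = (-3/2)² = 9/4)
(13 + √(L(9, 5) + w(-1, -7)))² = (13 + √(9² + 9/4))² = (13 + √(81 + 9/4))² = (13 + √(333/4))² = (13 + 3*√37/2)²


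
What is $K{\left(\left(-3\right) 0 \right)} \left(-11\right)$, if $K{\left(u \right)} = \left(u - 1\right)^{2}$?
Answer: $-11$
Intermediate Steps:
$K{\left(u \right)} = \left(-1 + u\right)^{2}$
$K{\left(\left(-3\right) 0 \right)} \left(-11\right) = \left(-1 - 0\right)^{2} \left(-11\right) = \left(-1 + 0\right)^{2} \left(-11\right) = \left(-1\right)^{2} \left(-11\right) = 1 \left(-11\right) = -11$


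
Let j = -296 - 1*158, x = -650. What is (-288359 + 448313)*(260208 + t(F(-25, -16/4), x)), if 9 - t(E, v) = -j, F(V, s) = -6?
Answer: 41550130902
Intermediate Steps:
j = -454 (j = -296 - 158 = -454)
t(E, v) = -445 (t(E, v) = 9 - (-1)*(-454) = 9 - 1*454 = 9 - 454 = -445)
(-288359 + 448313)*(260208 + t(F(-25, -16/4), x)) = (-288359 + 448313)*(260208 - 445) = 159954*259763 = 41550130902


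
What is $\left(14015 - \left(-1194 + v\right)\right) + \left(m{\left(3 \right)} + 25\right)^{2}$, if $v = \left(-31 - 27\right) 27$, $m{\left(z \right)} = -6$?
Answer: $17136$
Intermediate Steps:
$v = -1566$ ($v = \left(-58\right) 27 = -1566$)
$\left(14015 - \left(-1194 + v\right)\right) + \left(m{\left(3 \right)} + 25\right)^{2} = \left(14015 + \left(1194 - -1566\right)\right) + \left(-6 + 25\right)^{2} = \left(14015 + \left(1194 + 1566\right)\right) + 19^{2} = \left(14015 + 2760\right) + 361 = 16775 + 361 = 17136$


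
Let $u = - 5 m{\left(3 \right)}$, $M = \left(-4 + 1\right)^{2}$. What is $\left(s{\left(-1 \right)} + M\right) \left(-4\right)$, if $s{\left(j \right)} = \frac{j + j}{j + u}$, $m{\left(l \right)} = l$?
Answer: $- \frac{73}{2} \approx -36.5$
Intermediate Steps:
$M = 9$ ($M = \left(-3\right)^{2} = 9$)
$u = -15$ ($u = \left(-5\right) 3 = -15$)
$s{\left(j \right)} = \frac{2 j}{-15 + j}$ ($s{\left(j \right)} = \frac{j + j}{j - 15} = \frac{2 j}{-15 + j}$)
$\left(s{\left(-1 \right)} + M\right) \left(-4\right) = \left(2 \left(-1\right) \frac{1}{-15 - 1} + 9\right) \left(-4\right) = \left(2 \left(-1\right) \frac{1}{-16} + 9\right) \left(-4\right) = \left(2 \left(-1\right) \left(- \frac{1}{16}\right) + 9\right) \left(-4\right) = \left(\frac{1}{8} + 9\right) \left(-4\right) = \frac{73}{8} \left(-4\right) = - \frac{73}{2}$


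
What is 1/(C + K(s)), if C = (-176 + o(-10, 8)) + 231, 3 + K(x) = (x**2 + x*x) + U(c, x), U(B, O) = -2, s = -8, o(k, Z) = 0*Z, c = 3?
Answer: 1/178 ≈ 0.0056180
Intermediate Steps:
o(k, Z) = 0
K(x) = -5 + 2*x**2 (K(x) = -3 + ((x**2 + x*x) - 2) = -3 + ((x**2 + x**2) - 2) = -3 + (2*x**2 - 2) = -3 + (-2 + 2*x**2) = -5 + 2*x**2)
C = 55 (C = (-176 + 0) + 231 = -176 + 231 = 55)
1/(C + K(s)) = 1/(55 + (-5 + 2*(-8)**2)) = 1/(55 + (-5 + 2*64)) = 1/(55 + (-5 + 128)) = 1/(55 + 123) = 1/178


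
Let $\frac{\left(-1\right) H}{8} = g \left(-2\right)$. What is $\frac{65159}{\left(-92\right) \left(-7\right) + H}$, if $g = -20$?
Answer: $\frac{65159}{324} \approx 201.11$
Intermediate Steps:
$H = -320$ ($H = - 8 \left(\left(-20\right) \left(-2\right)\right) = \left(-8\right) 40 = -320$)
$\frac{65159}{\left(-92\right) \left(-7\right) + H} = \frac{65159}{\left(-92\right) \left(-7\right) - 320} = \frac{65159}{644 - 320} = \frac{65159}{324}$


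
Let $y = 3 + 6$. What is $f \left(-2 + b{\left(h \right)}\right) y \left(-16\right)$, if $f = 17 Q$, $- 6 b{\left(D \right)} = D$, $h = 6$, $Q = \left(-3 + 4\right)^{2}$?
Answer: $7344$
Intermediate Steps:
$Q = 1$ ($Q = 1^{2} = 1$)
$b{\left(D \right)} = - \frac{D}{6}$
$f = 17$ ($f = 17 \cdot 1 = 17$)
$y = 9$
$f \left(-2 + b{\left(h \right)}\right) y \left(-16\right) = 17 \left(-2 - 1\right) 9 \left(-16\right) = 17 \left(\left(-3\right) 9\right) \left(-16\right) = 17 \left(-27\right) \left(-16\right) = \left(-459\right) \left(-16\right) = 7344$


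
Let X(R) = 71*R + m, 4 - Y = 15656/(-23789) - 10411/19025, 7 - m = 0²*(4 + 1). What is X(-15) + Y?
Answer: -476479831471/452585725 ≈ -1052.8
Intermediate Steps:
m = 7 (m = 7 - 0²*(4 + 1) = 7 - 0*5 = 7 - 1*0 = 7 + 0 = 7)
Y = 2355865579/452585725 (Y = 4 - (15656/(-23789) - 10411/19025) = 4 - (15656*(-1/23789) - 10411*1/19025) = 4 - (-15656/23789 - 10411/19025) = 4 - 1*(-545522679/452585725) = 4 + 545522679/452585725 = 2355865579/452585725 ≈ 5.2053)
X(R) = 7 + 71*R (X(R) = 71*R + 7 = 7 + 71*R)
X(-15) + Y = (7 + 71*(-15)) + 2355865579/452585725 = (7 - 1065) + 2355865579/452585725 = -1058 + 2355865579/452585725 = -476479831471/452585725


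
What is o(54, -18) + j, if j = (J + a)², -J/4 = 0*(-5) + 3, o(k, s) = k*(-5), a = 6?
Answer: -234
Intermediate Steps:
o(k, s) = -5*k
J = -12 (J = -4*(0*(-5) + 3) = -4*(0 + 3) = -4*3 = -12)
j = 36 (j = (-12 + 6)² = (-6)² = 36)
o(54, -18) + j = -5*54 + 36 = -270 + 36 = -234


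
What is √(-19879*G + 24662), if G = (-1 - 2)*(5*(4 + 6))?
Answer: 4*√187907 ≈ 1733.9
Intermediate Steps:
G = -150 (G = -15*10 = -3*50 = -150)
√(-19879*G + 24662) = √(-19879*(-150) + 24662) = √(2981850 + 24662) = √3006512 = 4*√187907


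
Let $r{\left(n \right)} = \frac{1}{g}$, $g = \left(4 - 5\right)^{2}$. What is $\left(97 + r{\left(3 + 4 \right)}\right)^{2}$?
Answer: $9604$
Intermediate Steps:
$g = 1$ ($g = \left(-1\right)^{2} = 1$)
$r{\left(n \right)} = 1$ ($r{\left(n \right)} = 1^{-1} = 1$)
$\left(97 + r{\left(3 + 4 \right)}\right)^{2} = \left(97 + 1\right)^{2} = 98^{2} = 9604$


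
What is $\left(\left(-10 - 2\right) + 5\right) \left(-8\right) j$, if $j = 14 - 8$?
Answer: $336$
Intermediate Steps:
$j = 6$
$\left(\left(-10 - 2\right) + 5\right) \left(-8\right) j = \left(\left(-10 - 2\right) + 5\right) \left(-8\right) 6 = \left(-12 + 5\right) \left(-8\right) 6 = \left(-7\right) \left(-8\right) 6 = 56 \cdot 6 = 336$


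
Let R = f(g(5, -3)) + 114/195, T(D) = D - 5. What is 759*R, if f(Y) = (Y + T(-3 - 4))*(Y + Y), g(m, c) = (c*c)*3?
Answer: 39990192/65 ≈ 6.1523e+5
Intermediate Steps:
g(m, c) = 3*c² (g(m, c) = c²*3 = 3*c²)
T(D) = -5 + D
f(Y) = 2*Y*(-12 + Y) (f(Y) = (Y + (-5 + (-3 - 4)))*(Y + Y) = (Y + (-5 - 7))*(2*Y) = (Y - 12)*(2*Y) = (-12 + Y)*(2*Y) = 2*Y*(-12 + Y))
R = 52688/65 (R = 2*(3*(-3)²)*(-12 + 3*(-3)²) + 114/195 = 2*(3*9)*(-12 + 3*9) + 114*(1/195) = 2*27*(-12 + 27) + 38/65 = 2*27*15 + 38/65 = 810 + 38/65 = 52688/65 ≈ 810.58)
759*R = 759*(52688/65) = 39990192/65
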